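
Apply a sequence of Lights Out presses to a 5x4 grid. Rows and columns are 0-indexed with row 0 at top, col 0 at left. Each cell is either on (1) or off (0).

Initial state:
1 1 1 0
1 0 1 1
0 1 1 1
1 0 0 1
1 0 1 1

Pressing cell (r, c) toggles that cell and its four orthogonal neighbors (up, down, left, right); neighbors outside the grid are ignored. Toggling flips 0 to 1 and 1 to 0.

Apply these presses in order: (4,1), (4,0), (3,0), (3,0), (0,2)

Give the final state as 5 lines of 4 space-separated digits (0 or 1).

Answer: 1 0 0 1
1 0 0 1
0 1 1 1
0 1 0 1
1 0 0 1

Derivation:
After press 1 at (4,1):
1 1 1 0
1 0 1 1
0 1 1 1
1 1 0 1
0 1 0 1

After press 2 at (4,0):
1 1 1 0
1 0 1 1
0 1 1 1
0 1 0 1
1 0 0 1

After press 3 at (3,0):
1 1 1 0
1 0 1 1
1 1 1 1
1 0 0 1
0 0 0 1

After press 4 at (3,0):
1 1 1 0
1 0 1 1
0 1 1 1
0 1 0 1
1 0 0 1

After press 5 at (0,2):
1 0 0 1
1 0 0 1
0 1 1 1
0 1 0 1
1 0 0 1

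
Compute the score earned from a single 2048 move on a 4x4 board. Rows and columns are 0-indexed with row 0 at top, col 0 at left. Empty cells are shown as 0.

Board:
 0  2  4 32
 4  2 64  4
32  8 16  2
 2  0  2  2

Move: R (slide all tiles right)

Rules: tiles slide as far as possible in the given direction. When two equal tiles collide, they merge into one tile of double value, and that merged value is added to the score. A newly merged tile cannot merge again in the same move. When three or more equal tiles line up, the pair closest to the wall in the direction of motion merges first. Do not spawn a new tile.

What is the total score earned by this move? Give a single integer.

Answer: 4

Derivation:
Slide right:
row 0: [0, 2, 4, 32] -> [0, 2, 4, 32]  score +0 (running 0)
row 1: [4, 2, 64, 4] -> [4, 2, 64, 4]  score +0 (running 0)
row 2: [32, 8, 16, 2] -> [32, 8, 16, 2]  score +0 (running 0)
row 3: [2, 0, 2, 2] -> [0, 0, 2, 4]  score +4 (running 4)
Board after move:
 0  2  4 32
 4  2 64  4
32  8 16  2
 0  0  2  4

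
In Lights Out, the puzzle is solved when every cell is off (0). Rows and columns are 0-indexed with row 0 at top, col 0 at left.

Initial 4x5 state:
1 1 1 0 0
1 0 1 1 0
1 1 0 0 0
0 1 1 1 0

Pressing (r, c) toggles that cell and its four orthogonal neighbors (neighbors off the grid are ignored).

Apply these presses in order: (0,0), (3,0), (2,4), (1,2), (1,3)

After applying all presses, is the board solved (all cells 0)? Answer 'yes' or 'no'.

After press 1 at (0,0):
0 0 1 0 0
0 0 1 1 0
1 1 0 0 0
0 1 1 1 0

After press 2 at (3,0):
0 0 1 0 0
0 0 1 1 0
0 1 0 0 0
1 0 1 1 0

After press 3 at (2,4):
0 0 1 0 0
0 0 1 1 1
0 1 0 1 1
1 0 1 1 1

After press 4 at (1,2):
0 0 0 0 0
0 1 0 0 1
0 1 1 1 1
1 0 1 1 1

After press 5 at (1,3):
0 0 0 1 0
0 1 1 1 0
0 1 1 0 1
1 0 1 1 1

Lights still on: 11

Answer: no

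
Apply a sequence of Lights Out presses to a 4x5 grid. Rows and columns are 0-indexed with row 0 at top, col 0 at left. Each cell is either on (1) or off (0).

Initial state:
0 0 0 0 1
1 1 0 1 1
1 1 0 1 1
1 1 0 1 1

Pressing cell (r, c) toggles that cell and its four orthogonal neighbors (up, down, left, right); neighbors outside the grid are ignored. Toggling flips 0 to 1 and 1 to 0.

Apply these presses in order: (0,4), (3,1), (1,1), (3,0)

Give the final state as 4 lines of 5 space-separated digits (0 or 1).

After press 1 at (0,4):
0 0 0 1 0
1 1 0 1 0
1 1 0 1 1
1 1 0 1 1

After press 2 at (3,1):
0 0 0 1 0
1 1 0 1 0
1 0 0 1 1
0 0 1 1 1

After press 3 at (1,1):
0 1 0 1 0
0 0 1 1 0
1 1 0 1 1
0 0 1 1 1

After press 4 at (3,0):
0 1 0 1 0
0 0 1 1 0
0 1 0 1 1
1 1 1 1 1

Answer: 0 1 0 1 0
0 0 1 1 0
0 1 0 1 1
1 1 1 1 1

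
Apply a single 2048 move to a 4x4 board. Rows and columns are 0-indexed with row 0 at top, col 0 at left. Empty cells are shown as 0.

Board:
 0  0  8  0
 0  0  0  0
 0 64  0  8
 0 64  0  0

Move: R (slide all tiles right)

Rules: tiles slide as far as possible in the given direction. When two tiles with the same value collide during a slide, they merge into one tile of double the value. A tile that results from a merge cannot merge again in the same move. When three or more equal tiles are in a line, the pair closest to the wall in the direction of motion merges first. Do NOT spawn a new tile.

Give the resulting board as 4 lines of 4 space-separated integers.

Slide right:
row 0: [0, 0, 8, 0] -> [0, 0, 0, 8]
row 1: [0, 0, 0, 0] -> [0, 0, 0, 0]
row 2: [0, 64, 0, 8] -> [0, 0, 64, 8]
row 3: [0, 64, 0, 0] -> [0, 0, 0, 64]

Answer:  0  0  0  8
 0  0  0  0
 0  0 64  8
 0  0  0 64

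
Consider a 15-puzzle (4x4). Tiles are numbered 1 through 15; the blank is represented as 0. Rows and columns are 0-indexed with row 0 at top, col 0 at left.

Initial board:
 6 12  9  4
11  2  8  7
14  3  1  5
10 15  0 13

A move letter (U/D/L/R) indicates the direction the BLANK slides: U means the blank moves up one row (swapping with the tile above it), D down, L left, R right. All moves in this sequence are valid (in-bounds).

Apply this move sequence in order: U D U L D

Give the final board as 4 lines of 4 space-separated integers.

Answer:  6 12  9  4
11  2  8  7
14 15  3  5
10  0  1 13

Derivation:
After move 1 (U):
 6 12  9  4
11  2  8  7
14  3  0  5
10 15  1 13

After move 2 (D):
 6 12  9  4
11  2  8  7
14  3  1  5
10 15  0 13

After move 3 (U):
 6 12  9  4
11  2  8  7
14  3  0  5
10 15  1 13

After move 4 (L):
 6 12  9  4
11  2  8  7
14  0  3  5
10 15  1 13

After move 5 (D):
 6 12  9  4
11  2  8  7
14 15  3  5
10  0  1 13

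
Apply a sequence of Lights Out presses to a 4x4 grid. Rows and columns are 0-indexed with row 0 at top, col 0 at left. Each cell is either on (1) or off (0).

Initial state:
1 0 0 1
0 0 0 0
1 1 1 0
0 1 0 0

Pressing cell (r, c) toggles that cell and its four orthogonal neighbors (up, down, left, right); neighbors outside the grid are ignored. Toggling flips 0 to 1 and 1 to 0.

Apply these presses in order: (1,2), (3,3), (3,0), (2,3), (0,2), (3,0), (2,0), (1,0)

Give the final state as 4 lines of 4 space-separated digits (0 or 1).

After press 1 at (1,2):
1 0 1 1
0 1 1 1
1 1 0 0
0 1 0 0

After press 2 at (3,3):
1 0 1 1
0 1 1 1
1 1 0 1
0 1 1 1

After press 3 at (3,0):
1 0 1 1
0 1 1 1
0 1 0 1
1 0 1 1

After press 4 at (2,3):
1 0 1 1
0 1 1 0
0 1 1 0
1 0 1 0

After press 5 at (0,2):
1 1 0 0
0 1 0 0
0 1 1 0
1 0 1 0

After press 6 at (3,0):
1 1 0 0
0 1 0 0
1 1 1 0
0 1 1 0

After press 7 at (2,0):
1 1 0 0
1 1 0 0
0 0 1 0
1 1 1 0

After press 8 at (1,0):
0 1 0 0
0 0 0 0
1 0 1 0
1 1 1 0

Answer: 0 1 0 0
0 0 0 0
1 0 1 0
1 1 1 0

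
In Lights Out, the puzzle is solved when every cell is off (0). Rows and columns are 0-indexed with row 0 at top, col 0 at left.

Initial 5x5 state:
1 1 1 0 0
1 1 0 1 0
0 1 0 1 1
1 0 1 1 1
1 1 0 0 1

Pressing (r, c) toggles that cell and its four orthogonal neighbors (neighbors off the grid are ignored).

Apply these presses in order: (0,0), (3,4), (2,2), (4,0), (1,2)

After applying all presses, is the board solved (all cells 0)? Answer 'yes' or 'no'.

Answer: yes

Derivation:
After press 1 at (0,0):
0 0 1 0 0
0 1 0 1 0
0 1 0 1 1
1 0 1 1 1
1 1 0 0 1

After press 2 at (3,4):
0 0 1 0 0
0 1 0 1 0
0 1 0 1 0
1 0 1 0 0
1 1 0 0 0

After press 3 at (2,2):
0 0 1 0 0
0 1 1 1 0
0 0 1 0 0
1 0 0 0 0
1 1 0 0 0

After press 4 at (4,0):
0 0 1 0 0
0 1 1 1 0
0 0 1 0 0
0 0 0 0 0
0 0 0 0 0

After press 5 at (1,2):
0 0 0 0 0
0 0 0 0 0
0 0 0 0 0
0 0 0 0 0
0 0 0 0 0

Lights still on: 0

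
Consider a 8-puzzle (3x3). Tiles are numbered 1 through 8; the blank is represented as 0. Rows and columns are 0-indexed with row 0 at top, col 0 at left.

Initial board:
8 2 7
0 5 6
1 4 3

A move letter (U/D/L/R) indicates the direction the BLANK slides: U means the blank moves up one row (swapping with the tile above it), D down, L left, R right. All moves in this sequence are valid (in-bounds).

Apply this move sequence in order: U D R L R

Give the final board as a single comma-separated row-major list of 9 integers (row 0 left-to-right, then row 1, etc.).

After move 1 (U):
0 2 7
8 5 6
1 4 3

After move 2 (D):
8 2 7
0 5 6
1 4 3

After move 3 (R):
8 2 7
5 0 6
1 4 3

After move 4 (L):
8 2 7
0 5 6
1 4 3

After move 5 (R):
8 2 7
5 0 6
1 4 3

Answer: 8, 2, 7, 5, 0, 6, 1, 4, 3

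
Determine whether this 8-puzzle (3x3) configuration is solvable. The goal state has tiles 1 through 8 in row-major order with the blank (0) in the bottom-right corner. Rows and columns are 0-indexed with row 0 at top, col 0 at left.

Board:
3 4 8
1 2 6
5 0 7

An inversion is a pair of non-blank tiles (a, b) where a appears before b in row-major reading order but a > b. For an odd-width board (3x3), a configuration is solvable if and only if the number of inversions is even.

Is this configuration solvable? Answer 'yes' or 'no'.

Inversions (pairs i<j in row-major order where tile[i] > tile[j] > 0): 10
10 is even, so the puzzle is solvable.

Answer: yes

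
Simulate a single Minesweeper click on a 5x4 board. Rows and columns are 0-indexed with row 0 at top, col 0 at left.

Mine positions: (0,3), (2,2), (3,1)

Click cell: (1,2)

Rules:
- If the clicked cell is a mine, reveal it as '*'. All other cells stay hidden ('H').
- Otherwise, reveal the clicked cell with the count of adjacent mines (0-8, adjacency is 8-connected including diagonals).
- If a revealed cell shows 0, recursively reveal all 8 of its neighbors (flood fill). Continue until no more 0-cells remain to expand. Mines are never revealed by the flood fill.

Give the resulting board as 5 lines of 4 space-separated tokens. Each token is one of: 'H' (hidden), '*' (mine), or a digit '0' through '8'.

H H H H
H H 2 H
H H H H
H H H H
H H H H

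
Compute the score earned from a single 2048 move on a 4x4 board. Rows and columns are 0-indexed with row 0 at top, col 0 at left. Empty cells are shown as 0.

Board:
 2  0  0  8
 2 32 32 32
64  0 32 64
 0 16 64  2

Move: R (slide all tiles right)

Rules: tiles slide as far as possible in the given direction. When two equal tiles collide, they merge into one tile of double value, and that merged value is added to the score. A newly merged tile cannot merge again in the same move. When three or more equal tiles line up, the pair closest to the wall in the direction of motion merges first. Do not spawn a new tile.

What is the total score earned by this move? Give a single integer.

Slide right:
row 0: [2, 0, 0, 8] -> [0, 0, 2, 8]  score +0 (running 0)
row 1: [2, 32, 32, 32] -> [0, 2, 32, 64]  score +64 (running 64)
row 2: [64, 0, 32, 64] -> [0, 64, 32, 64]  score +0 (running 64)
row 3: [0, 16, 64, 2] -> [0, 16, 64, 2]  score +0 (running 64)
Board after move:
 0  0  2  8
 0  2 32 64
 0 64 32 64
 0 16 64  2

Answer: 64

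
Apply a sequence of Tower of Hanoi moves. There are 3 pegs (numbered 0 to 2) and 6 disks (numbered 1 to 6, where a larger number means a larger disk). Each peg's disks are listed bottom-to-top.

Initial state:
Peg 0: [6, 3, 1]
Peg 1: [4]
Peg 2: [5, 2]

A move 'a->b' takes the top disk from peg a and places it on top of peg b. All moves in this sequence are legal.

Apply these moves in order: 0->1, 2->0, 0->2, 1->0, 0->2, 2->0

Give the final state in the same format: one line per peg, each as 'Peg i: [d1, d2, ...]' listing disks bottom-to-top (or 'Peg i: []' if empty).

After move 1 (0->1):
Peg 0: [6, 3]
Peg 1: [4, 1]
Peg 2: [5, 2]

After move 2 (2->0):
Peg 0: [6, 3, 2]
Peg 1: [4, 1]
Peg 2: [5]

After move 3 (0->2):
Peg 0: [6, 3]
Peg 1: [4, 1]
Peg 2: [5, 2]

After move 4 (1->0):
Peg 0: [6, 3, 1]
Peg 1: [4]
Peg 2: [5, 2]

After move 5 (0->2):
Peg 0: [6, 3]
Peg 1: [4]
Peg 2: [5, 2, 1]

After move 6 (2->0):
Peg 0: [6, 3, 1]
Peg 1: [4]
Peg 2: [5, 2]

Answer: Peg 0: [6, 3, 1]
Peg 1: [4]
Peg 2: [5, 2]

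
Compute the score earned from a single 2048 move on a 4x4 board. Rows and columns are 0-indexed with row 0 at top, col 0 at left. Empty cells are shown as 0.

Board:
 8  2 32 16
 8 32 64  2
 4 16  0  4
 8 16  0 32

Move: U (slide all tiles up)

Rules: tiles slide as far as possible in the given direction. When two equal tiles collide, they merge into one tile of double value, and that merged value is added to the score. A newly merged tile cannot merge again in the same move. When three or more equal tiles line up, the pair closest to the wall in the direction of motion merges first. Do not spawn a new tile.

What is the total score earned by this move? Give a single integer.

Slide up:
col 0: [8, 8, 4, 8] -> [16, 4, 8, 0]  score +16 (running 16)
col 1: [2, 32, 16, 16] -> [2, 32, 32, 0]  score +32 (running 48)
col 2: [32, 64, 0, 0] -> [32, 64, 0, 0]  score +0 (running 48)
col 3: [16, 2, 4, 32] -> [16, 2, 4, 32]  score +0 (running 48)
Board after move:
16  2 32 16
 4 32 64  2
 8 32  0  4
 0  0  0 32

Answer: 48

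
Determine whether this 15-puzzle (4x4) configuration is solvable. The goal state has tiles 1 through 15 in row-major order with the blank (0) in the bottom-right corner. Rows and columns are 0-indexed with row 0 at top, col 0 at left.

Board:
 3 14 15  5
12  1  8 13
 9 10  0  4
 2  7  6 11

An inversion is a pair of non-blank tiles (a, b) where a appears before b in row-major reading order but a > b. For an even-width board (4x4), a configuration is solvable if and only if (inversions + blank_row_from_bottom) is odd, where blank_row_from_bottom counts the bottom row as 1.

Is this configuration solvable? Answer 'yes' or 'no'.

Answer: yes

Derivation:
Inversions: 59
Blank is in row 2 (0-indexed from top), which is row 2 counting from the bottom (bottom = 1).
59 + 2 = 61, which is odd, so the puzzle is solvable.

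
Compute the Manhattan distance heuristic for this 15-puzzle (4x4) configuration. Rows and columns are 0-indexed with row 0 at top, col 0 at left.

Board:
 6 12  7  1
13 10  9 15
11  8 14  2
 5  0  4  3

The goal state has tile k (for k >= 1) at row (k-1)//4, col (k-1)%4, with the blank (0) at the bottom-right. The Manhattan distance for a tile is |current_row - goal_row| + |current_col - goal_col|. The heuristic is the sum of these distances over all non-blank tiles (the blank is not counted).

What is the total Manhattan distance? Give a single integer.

Tile 6: at (0,0), goal (1,1), distance |0-1|+|0-1| = 2
Tile 12: at (0,1), goal (2,3), distance |0-2|+|1-3| = 4
Tile 7: at (0,2), goal (1,2), distance |0-1|+|2-2| = 1
Tile 1: at (0,3), goal (0,0), distance |0-0|+|3-0| = 3
Tile 13: at (1,0), goal (3,0), distance |1-3|+|0-0| = 2
Tile 10: at (1,1), goal (2,1), distance |1-2|+|1-1| = 1
Tile 9: at (1,2), goal (2,0), distance |1-2|+|2-0| = 3
Tile 15: at (1,3), goal (3,2), distance |1-3|+|3-2| = 3
Tile 11: at (2,0), goal (2,2), distance |2-2|+|0-2| = 2
Tile 8: at (2,1), goal (1,3), distance |2-1|+|1-3| = 3
Tile 14: at (2,2), goal (3,1), distance |2-3|+|2-1| = 2
Tile 2: at (2,3), goal (0,1), distance |2-0|+|3-1| = 4
Tile 5: at (3,0), goal (1,0), distance |3-1|+|0-0| = 2
Tile 4: at (3,2), goal (0,3), distance |3-0|+|2-3| = 4
Tile 3: at (3,3), goal (0,2), distance |3-0|+|3-2| = 4
Sum: 2 + 4 + 1 + 3 + 2 + 1 + 3 + 3 + 2 + 3 + 2 + 4 + 2 + 4 + 4 = 40

Answer: 40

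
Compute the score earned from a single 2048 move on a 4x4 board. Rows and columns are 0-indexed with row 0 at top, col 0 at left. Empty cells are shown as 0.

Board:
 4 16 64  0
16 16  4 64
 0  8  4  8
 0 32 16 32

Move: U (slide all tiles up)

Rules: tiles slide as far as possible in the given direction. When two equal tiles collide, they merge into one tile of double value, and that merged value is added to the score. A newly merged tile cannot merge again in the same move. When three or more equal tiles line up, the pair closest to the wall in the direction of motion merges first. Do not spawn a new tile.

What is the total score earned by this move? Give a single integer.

Answer: 40

Derivation:
Slide up:
col 0: [4, 16, 0, 0] -> [4, 16, 0, 0]  score +0 (running 0)
col 1: [16, 16, 8, 32] -> [32, 8, 32, 0]  score +32 (running 32)
col 2: [64, 4, 4, 16] -> [64, 8, 16, 0]  score +8 (running 40)
col 3: [0, 64, 8, 32] -> [64, 8, 32, 0]  score +0 (running 40)
Board after move:
 4 32 64 64
16  8  8  8
 0 32 16 32
 0  0  0  0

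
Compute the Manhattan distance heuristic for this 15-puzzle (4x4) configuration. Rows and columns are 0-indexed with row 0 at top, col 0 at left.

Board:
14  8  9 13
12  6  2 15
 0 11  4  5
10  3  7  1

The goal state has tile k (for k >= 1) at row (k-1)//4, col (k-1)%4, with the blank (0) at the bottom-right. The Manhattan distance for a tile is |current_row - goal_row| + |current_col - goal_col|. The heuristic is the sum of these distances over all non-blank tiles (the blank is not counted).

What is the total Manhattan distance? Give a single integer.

Tile 14: at (0,0), goal (3,1), distance |0-3|+|0-1| = 4
Tile 8: at (0,1), goal (1,3), distance |0-1|+|1-3| = 3
Tile 9: at (0,2), goal (2,0), distance |0-2|+|2-0| = 4
Tile 13: at (0,3), goal (3,0), distance |0-3|+|3-0| = 6
Tile 12: at (1,0), goal (2,3), distance |1-2|+|0-3| = 4
Tile 6: at (1,1), goal (1,1), distance |1-1|+|1-1| = 0
Tile 2: at (1,2), goal (0,1), distance |1-0|+|2-1| = 2
Tile 15: at (1,3), goal (3,2), distance |1-3|+|3-2| = 3
Tile 11: at (2,1), goal (2,2), distance |2-2|+|1-2| = 1
Tile 4: at (2,2), goal (0,3), distance |2-0|+|2-3| = 3
Tile 5: at (2,3), goal (1,0), distance |2-1|+|3-0| = 4
Tile 10: at (3,0), goal (2,1), distance |3-2|+|0-1| = 2
Tile 3: at (3,1), goal (0,2), distance |3-0|+|1-2| = 4
Tile 7: at (3,2), goal (1,2), distance |3-1|+|2-2| = 2
Tile 1: at (3,3), goal (0,0), distance |3-0|+|3-0| = 6
Sum: 4 + 3 + 4 + 6 + 4 + 0 + 2 + 3 + 1 + 3 + 4 + 2 + 4 + 2 + 6 = 48

Answer: 48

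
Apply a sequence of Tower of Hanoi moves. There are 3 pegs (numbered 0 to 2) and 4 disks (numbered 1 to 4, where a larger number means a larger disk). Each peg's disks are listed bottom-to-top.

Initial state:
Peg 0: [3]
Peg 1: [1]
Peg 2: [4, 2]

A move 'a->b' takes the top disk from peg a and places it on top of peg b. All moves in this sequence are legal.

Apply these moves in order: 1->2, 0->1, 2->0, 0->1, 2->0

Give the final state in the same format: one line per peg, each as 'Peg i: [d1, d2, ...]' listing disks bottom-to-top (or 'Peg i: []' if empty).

After move 1 (1->2):
Peg 0: [3]
Peg 1: []
Peg 2: [4, 2, 1]

After move 2 (0->1):
Peg 0: []
Peg 1: [3]
Peg 2: [4, 2, 1]

After move 3 (2->0):
Peg 0: [1]
Peg 1: [3]
Peg 2: [4, 2]

After move 4 (0->1):
Peg 0: []
Peg 1: [3, 1]
Peg 2: [4, 2]

After move 5 (2->0):
Peg 0: [2]
Peg 1: [3, 1]
Peg 2: [4]

Answer: Peg 0: [2]
Peg 1: [3, 1]
Peg 2: [4]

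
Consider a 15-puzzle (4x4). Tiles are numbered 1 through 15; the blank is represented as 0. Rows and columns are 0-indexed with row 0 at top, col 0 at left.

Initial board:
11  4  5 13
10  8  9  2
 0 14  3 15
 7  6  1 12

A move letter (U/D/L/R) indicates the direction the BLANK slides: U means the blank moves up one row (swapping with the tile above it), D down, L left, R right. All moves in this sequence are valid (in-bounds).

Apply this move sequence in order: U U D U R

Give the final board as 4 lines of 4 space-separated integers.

Answer:  4  0  5 13
11  8  9  2
10 14  3 15
 7  6  1 12

Derivation:
After move 1 (U):
11  4  5 13
 0  8  9  2
10 14  3 15
 7  6  1 12

After move 2 (U):
 0  4  5 13
11  8  9  2
10 14  3 15
 7  6  1 12

After move 3 (D):
11  4  5 13
 0  8  9  2
10 14  3 15
 7  6  1 12

After move 4 (U):
 0  4  5 13
11  8  9  2
10 14  3 15
 7  6  1 12

After move 5 (R):
 4  0  5 13
11  8  9  2
10 14  3 15
 7  6  1 12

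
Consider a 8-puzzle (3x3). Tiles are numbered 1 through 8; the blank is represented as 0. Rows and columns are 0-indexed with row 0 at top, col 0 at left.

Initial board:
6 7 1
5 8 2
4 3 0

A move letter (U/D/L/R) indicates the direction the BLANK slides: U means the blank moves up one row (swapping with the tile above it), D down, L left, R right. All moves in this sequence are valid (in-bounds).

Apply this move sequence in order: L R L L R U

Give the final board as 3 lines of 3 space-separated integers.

Answer: 6 7 1
5 0 2
4 8 3

Derivation:
After move 1 (L):
6 7 1
5 8 2
4 0 3

After move 2 (R):
6 7 1
5 8 2
4 3 0

After move 3 (L):
6 7 1
5 8 2
4 0 3

After move 4 (L):
6 7 1
5 8 2
0 4 3

After move 5 (R):
6 7 1
5 8 2
4 0 3

After move 6 (U):
6 7 1
5 0 2
4 8 3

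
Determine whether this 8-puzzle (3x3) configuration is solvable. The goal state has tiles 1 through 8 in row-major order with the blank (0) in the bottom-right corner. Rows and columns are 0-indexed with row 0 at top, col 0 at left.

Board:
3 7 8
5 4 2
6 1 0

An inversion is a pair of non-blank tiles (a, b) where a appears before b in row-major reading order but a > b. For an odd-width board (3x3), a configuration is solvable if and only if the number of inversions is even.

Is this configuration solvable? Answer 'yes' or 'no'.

Answer: no

Derivation:
Inversions (pairs i<j in row-major order where tile[i] > tile[j] > 0): 19
19 is odd, so the puzzle is not solvable.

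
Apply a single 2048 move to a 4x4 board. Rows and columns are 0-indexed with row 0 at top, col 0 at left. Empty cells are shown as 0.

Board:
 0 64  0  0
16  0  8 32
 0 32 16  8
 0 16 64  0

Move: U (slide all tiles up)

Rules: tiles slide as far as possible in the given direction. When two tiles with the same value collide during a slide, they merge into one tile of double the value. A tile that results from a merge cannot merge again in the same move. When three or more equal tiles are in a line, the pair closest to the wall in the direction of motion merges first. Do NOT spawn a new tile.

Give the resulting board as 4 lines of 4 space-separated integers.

Answer: 16 64  8 32
 0 32 16  8
 0 16 64  0
 0  0  0  0

Derivation:
Slide up:
col 0: [0, 16, 0, 0] -> [16, 0, 0, 0]
col 1: [64, 0, 32, 16] -> [64, 32, 16, 0]
col 2: [0, 8, 16, 64] -> [8, 16, 64, 0]
col 3: [0, 32, 8, 0] -> [32, 8, 0, 0]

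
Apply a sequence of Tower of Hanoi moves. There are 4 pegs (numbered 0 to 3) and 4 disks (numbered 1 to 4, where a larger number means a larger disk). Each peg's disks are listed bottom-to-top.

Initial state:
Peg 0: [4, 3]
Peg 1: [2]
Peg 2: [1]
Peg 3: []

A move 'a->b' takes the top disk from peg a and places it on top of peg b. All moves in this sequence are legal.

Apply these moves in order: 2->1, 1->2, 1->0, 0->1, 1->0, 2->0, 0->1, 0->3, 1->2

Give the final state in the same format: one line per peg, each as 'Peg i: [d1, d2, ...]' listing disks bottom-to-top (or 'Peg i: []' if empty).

After move 1 (2->1):
Peg 0: [4, 3]
Peg 1: [2, 1]
Peg 2: []
Peg 3: []

After move 2 (1->2):
Peg 0: [4, 3]
Peg 1: [2]
Peg 2: [1]
Peg 3: []

After move 3 (1->0):
Peg 0: [4, 3, 2]
Peg 1: []
Peg 2: [1]
Peg 3: []

After move 4 (0->1):
Peg 0: [4, 3]
Peg 1: [2]
Peg 2: [1]
Peg 3: []

After move 5 (1->0):
Peg 0: [4, 3, 2]
Peg 1: []
Peg 2: [1]
Peg 3: []

After move 6 (2->0):
Peg 0: [4, 3, 2, 1]
Peg 1: []
Peg 2: []
Peg 3: []

After move 7 (0->1):
Peg 0: [4, 3, 2]
Peg 1: [1]
Peg 2: []
Peg 3: []

After move 8 (0->3):
Peg 0: [4, 3]
Peg 1: [1]
Peg 2: []
Peg 3: [2]

After move 9 (1->2):
Peg 0: [4, 3]
Peg 1: []
Peg 2: [1]
Peg 3: [2]

Answer: Peg 0: [4, 3]
Peg 1: []
Peg 2: [1]
Peg 3: [2]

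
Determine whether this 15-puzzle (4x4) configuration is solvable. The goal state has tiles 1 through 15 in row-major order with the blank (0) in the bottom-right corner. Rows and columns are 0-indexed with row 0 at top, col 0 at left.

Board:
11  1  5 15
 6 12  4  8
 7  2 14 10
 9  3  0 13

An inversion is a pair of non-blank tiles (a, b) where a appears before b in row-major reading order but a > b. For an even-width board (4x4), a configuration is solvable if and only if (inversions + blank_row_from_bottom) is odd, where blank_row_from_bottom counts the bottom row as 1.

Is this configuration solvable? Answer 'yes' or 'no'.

Inversions: 48
Blank is in row 3 (0-indexed from top), which is row 1 counting from the bottom (bottom = 1).
48 + 1 = 49, which is odd, so the puzzle is solvable.

Answer: yes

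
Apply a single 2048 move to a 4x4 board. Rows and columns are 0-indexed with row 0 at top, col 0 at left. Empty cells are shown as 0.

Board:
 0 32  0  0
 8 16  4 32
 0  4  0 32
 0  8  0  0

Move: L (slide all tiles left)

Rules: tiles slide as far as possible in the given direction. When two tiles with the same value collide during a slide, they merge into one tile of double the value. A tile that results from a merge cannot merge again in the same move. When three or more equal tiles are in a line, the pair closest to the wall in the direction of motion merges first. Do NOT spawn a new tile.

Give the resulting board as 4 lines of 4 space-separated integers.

Answer: 32  0  0  0
 8 16  4 32
 4 32  0  0
 8  0  0  0

Derivation:
Slide left:
row 0: [0, 32, 0, 0] -> [32, 0, 0, 0]
row 1: [8, 16, 4, 32] -> [8, 16, 4, 32]
row 2: [0, 4, 0, 32] -> [4, 32, 0, 0]
row 3: [0, 8, 0, 0] -> [8, 0, 0, 0]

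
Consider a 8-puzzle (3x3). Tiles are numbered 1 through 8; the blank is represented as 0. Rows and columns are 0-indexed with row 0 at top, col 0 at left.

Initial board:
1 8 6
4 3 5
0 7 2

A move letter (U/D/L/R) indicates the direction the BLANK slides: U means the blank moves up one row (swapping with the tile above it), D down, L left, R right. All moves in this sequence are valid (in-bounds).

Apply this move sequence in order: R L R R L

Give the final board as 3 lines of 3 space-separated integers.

Answer: 1 8 6
4 3 5
7 0 2

Derivation:
After move 1 (R):
1 8 6
4 3 5
7 0 2

After move 2 (L):
1 8 6
4 3 5
0 7 2

After move 3 (R):
1 8 6
4 3 5
7 0 2

After move 4 (R):
1 8 6
4 3 5
7 2 0

After move 5 (L):
1 8 6
4 3 5
7 0 2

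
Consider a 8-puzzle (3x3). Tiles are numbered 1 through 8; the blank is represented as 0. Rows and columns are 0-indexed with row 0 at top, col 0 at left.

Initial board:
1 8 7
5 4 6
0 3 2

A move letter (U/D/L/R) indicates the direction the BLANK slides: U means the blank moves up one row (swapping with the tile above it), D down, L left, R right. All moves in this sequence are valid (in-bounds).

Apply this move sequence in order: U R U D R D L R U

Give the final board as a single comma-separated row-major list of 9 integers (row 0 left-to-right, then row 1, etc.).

After move 1 (U):
1 8 7
0 4 6
5 3 2

After move 2 (R):
1 8 7
4 0 6
5 3 2

After move 3 (U):
1 0 7
4 8 6
5 3 2

After move 4 (D):
1 8 7
4 0 6
5 3 2

After move 5 (R):
1 8 7
4 6 0
5 3 2

After move 6 (D):
1 8 7
4 6 2
5 3 0

After move 7 (L):
1 8 7
4 6 2
5 0 3

After move 8 (R):
1 8 7
4 6 2
5 3 0

After move 9 (U):
1 8 7
4 6 0
5 3 2

Answer: 1, 8, 7, 4, 6, 0, 5, 3, 2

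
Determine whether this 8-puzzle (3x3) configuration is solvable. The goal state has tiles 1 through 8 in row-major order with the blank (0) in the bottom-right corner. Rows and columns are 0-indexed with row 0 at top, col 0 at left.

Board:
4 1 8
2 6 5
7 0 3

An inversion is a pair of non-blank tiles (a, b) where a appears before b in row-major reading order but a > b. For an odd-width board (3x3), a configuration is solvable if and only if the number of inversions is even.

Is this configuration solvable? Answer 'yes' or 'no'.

Answer: yes

Derivation:
Inversions (pairs i<j in row-major order where tile[i] > tile[j] > 0): 12
12 is even, so the puzzle is solvable.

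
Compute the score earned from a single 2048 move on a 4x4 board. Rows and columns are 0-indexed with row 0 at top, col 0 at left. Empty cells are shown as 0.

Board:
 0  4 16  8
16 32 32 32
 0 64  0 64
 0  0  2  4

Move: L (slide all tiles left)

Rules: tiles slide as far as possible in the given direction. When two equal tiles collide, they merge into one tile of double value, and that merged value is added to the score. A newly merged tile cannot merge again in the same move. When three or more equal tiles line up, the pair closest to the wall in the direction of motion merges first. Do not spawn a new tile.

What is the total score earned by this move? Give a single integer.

Slide left:
row 0: [0, 4, 16, 8] -> [4, 16, 8, 0]  score +0 (running 0)
row 1: [16, 32, 32, 32] -> [16, 64, 32, 0]  score +64 (running 64)
row 2: [0, 64, 0, 64] -> [128, 0, 0, 0]  score +128 (running 192)
row 3: [0, 0, 2, 4] -> [2, 4, 0, 0]  score +0 (running 192)
Board after move:
  4  16   8   0
 16  64  32   0
128   0   0   0
  2   4   0   0

Answer: 192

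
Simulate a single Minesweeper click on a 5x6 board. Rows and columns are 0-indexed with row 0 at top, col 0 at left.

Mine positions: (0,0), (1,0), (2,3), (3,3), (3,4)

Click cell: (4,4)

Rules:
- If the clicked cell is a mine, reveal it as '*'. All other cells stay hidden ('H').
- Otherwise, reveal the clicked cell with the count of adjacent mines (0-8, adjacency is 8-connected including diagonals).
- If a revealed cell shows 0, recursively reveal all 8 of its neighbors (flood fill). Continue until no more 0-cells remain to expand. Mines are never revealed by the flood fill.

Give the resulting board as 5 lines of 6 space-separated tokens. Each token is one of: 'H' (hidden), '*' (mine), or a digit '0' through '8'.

H H H H H H
H H H H H H
H H H H H H
H H H H H H
H H H H 2 H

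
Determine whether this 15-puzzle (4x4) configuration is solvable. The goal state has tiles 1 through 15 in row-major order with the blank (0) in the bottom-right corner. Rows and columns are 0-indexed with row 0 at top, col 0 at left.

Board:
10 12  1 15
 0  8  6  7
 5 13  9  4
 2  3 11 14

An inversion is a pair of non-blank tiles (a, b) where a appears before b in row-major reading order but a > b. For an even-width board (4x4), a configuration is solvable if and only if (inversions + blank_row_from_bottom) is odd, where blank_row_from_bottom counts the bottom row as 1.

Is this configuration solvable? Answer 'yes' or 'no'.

Answer: no

Derivation:
Inversions: 57
Blank is in row 1 (0-indexed from top), which is row 3 counting from the bottom (bottom = 1).
57 + 3 = 60, which is even, so the puzzle is not solvable.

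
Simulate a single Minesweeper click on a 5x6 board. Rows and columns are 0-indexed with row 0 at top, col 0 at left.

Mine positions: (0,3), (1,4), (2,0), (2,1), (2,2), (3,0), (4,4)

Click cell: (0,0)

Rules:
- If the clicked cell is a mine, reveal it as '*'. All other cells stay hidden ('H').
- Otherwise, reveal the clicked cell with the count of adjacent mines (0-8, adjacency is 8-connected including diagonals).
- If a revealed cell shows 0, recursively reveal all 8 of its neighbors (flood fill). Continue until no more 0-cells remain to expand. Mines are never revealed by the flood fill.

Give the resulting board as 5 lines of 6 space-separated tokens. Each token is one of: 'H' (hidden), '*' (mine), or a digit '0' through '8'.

0 0 1 H H H
2 3 3 H H H
H H H H H H
H H H H H H
H H H H H H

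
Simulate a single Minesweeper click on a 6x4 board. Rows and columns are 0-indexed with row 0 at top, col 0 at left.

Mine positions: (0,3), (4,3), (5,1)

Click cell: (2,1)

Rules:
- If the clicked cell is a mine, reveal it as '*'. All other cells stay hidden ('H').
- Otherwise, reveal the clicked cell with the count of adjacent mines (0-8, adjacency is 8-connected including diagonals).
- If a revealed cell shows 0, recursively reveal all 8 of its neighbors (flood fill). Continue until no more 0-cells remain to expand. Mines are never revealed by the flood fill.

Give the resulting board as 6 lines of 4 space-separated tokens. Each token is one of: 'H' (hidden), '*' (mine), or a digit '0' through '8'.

0 0 1 H
0 0 1 1
0 0 0 0
0 0 1 1
1 1 2 H
H H H H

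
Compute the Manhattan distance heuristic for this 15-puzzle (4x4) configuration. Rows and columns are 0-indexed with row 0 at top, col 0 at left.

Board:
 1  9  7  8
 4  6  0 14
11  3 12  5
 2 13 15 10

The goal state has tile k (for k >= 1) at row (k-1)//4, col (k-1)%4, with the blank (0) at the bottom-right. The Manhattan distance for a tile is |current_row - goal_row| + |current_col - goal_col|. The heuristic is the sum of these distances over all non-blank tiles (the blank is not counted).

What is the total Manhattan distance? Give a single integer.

Tile 1: at (0,0), goal (0,0), distance |0-0|+|0-0| = 0
Tile 9: at (0,1), goal (2,0), distance |0-2|+|1-0| = 3
Tile 7: at (0,2), goal (1,2), distance |0-1|+|2-2| = 1
Tile 8: at (0,3), goal (1,3), distance |0-1|+|3-3| = 1
Tile 4: at (1,0), goal (0,3), distance |1-0|+|0-3| = 4
Tile 6: at (1,1), goal (1,1), distance |1-1|+|1-1| = 0
Tile 14: at (1,3), goal (3,1), distance |1-3|+|3-1| = 4
Tile 11: at (2,0), goal (2,2), distance |2-2|+|0-2| = 2
Tile 3: at (2,1), goal (0,2), distance |2-0|+|1-2| = 3
Tile 12: at (2,2), goal (2,3), distance |2-2|+|2-3| = 1
Tile 5: at (2,3), goal (1,0), distance |2-1|+|3-0| = 4
Tile 2: at (3,0), goal (0,1), distance |3-0|+|0-1| = 4
Tile 13: at (3,1), goal (3,0), distance |3-3|+|1-0| = 1
Tile 15: at (3,2), goal (3,2), distance |3-3|+|2-2| = 0
Tile 10: at (3,3), goal (2,1), distance |3-2|+|3-1| = 3
Sum: 0 + 3 + 1 + 1 + 4 + 0 + 4 + 2 + 3 + 1 + 4 + 4 + 1 + 0 + 3 = 31

Answer: 31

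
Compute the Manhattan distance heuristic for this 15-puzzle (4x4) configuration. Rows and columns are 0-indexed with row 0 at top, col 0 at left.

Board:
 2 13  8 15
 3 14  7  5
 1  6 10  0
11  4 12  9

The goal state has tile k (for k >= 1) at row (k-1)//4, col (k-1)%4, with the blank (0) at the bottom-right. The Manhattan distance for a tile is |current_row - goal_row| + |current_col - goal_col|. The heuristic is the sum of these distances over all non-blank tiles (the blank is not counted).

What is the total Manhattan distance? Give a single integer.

Answer: 37

Derivation:
Tile 2: (0,0)->(0,1) = 1
Tile 13: (0,1)->(3,0) = 4
Tile 8: (0,2)->(1,3) = 2
Tile 15: (0,3)->(3,2) = 4
Tile 3: (1,0)->(0,2) = 3
Tile 14: (1,1)->(3,1) = 2
Tile 7: (1,2)->(1,2) = 0
Tile 5: (1,3)->(1,0) = 3
Tile 1: (2,0)->(0,0) = 2
Tile 6: (2,1)->(1,1) = 1
Tile 10: (2,2)->(2,1) = 1
Tile 11: (3,0)->(2,2) = 3
Tile 4: (3,1)->(0,3) = 5
Tile 12: (3,2)->(2,3) = 2
Tile 9: (3,3)->(2,0) = 4
Sum: 1 + 4 + 2 + 4 + 3 + 2 + 0 + 3 + 2 + 1 + 1 + 3 + 5 + 2 + 4 = 37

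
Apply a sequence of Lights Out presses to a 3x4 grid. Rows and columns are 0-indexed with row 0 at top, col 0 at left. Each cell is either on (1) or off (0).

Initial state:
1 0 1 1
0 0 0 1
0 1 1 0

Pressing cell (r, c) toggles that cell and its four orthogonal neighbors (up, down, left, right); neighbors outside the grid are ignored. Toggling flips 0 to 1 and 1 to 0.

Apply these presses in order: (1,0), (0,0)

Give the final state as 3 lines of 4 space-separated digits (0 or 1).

After press 1 at (1,0):
0 0 1 1
1 1 0 1
1 1 1 0

After press 2 at (0,0):
1 1 1 1
0 1 0 1
1 1 1 0

Answer: 1 1 1 1
0 1 0 1
1 1 1 0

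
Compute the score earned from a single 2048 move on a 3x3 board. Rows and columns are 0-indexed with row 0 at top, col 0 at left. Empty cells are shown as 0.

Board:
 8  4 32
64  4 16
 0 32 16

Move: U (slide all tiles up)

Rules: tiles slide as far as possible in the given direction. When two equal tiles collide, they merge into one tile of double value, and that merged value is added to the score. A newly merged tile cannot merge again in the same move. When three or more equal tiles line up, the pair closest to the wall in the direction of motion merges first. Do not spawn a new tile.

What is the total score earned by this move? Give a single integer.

Answer: 40

Derivation:
Slide up:
col 0: [8, 64, 0] -> [8, 64, 0]  score +0 (running 0)
col 1: [4, 4, 32] -> [8, 32, 0]  score +8 (running 8)
col 2: [32, 16, 16] -> [32, 32, 0]  score +32 (running 40)
Board after move:
 8  8 32
64 32 32
 0  0  0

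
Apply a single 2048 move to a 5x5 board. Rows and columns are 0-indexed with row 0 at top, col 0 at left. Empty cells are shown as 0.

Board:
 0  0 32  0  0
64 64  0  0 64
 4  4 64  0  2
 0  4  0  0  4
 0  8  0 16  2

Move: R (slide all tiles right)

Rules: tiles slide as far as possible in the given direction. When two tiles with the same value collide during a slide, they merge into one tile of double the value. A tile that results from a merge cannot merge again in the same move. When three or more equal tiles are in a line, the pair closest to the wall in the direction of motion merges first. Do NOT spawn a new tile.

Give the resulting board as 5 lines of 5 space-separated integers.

Slide right:
row 0: [0, 0, 32, 0, 0] -> [0, 0, 0, 0, 32]
row 1: [64, 64, 0, 0, 64] -> [0, 0, 0, 64, 128]
row 2: [4, 4, 64, 0, 2] -> [0, 0, 8, 64, 2]
row 3: [0, 4, 0, 0, 4] -> [0, 0, 0, 0, 8]
row 4: [0, 8, 0, 16, 2] -> [0, 0, 8, 16, 2]

Answer:   0   0   0   0  32
  0   0   0  64 128
  0   0   8  64   2
  0   0   0   0   8
  0   0   8  16   2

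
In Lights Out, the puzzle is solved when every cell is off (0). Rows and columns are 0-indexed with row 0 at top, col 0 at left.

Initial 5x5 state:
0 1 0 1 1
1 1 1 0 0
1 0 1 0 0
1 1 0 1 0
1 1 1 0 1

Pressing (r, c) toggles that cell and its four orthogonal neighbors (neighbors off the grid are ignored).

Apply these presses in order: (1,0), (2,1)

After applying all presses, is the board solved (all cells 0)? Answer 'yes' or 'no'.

Answer: no

Derivation:
After press 1 at (1,0):
1 1 0 1 1
0 0 1 0 0
0 0 1 0 0
1 1 0 1 0
1 1 1 0 1

After press 2 at (2,1):
1 1 0 1 1
0 1 1 0 0
1 1 0 0 0
1 0 0 1 0
1 1 1 0 1

Lights still on: 14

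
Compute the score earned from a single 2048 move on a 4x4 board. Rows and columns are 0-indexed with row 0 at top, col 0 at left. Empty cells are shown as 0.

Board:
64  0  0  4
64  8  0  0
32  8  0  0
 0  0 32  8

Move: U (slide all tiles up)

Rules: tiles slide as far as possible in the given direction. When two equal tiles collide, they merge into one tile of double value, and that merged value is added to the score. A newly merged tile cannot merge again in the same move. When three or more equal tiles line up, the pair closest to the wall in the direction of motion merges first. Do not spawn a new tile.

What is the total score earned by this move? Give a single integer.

Answer: 144

Derivation:
Slide up:
col 0: [64, 64, 32, 0] -> [128, 32, 0, 0]  score +128 (running 128)
col 1: [0, 8, 8, 0] -> [16, 0, 0, 0]  score +16 (running 144)
col 2: [0, 0, 0, 32] -> [32, 0, 0, 0]  score +0 (running 144)
col 3: [4, 0, 0, 8] -> [4, 8, 0, 0]  score +0 (running 144)
Board after move:
128  16  32   4
 32   0   0   8
  0   0   0   0
  0   0   0   0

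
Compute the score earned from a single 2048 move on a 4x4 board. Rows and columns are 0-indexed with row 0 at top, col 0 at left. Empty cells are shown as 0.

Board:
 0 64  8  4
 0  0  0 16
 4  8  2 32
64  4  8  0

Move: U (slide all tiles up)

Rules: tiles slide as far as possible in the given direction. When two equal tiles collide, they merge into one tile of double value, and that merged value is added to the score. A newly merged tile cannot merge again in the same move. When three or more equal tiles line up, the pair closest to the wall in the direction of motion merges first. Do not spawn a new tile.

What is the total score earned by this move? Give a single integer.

Answer: 0

Derivation:
Slide up:
col 0: [0, 0, 4, 64] -> [4, 64, 0, 0]  score +0 (running 0)
col 1: [64, 0, 8, 4] -> [64, 8, 4, 0]  score +0 (running 0)
col 2: [8, 0, 2, 8] -> [8, 2, 8, 0]  score +0 (running 0)
col 3: [4, 16, 32, 0] -> [4, 16, 32, 0]  score +0 (running 0)
Board after move:
 4 64  8  4
64  8  2 16
 0  4  8 32
 0  0  0  0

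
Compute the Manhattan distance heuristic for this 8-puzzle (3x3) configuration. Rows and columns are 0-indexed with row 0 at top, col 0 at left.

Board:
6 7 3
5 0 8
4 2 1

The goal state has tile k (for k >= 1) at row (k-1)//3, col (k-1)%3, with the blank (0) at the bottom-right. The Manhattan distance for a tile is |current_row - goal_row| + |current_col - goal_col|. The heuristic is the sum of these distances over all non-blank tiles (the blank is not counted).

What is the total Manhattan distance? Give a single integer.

Tile 6: (0,0)->(1,2) = 3
Tile 7: (0,1)->(2,0) = 3
Tile 3: (0,2)->(0,2) = 0
Tile 5: (1,0)->(1,1) = 1
Tile 8: (1,2)->(2,1) = 2
Tile 4: (2,0)->(1,0) = 1
Tile 2: (2,1)->(0,1) = 2
Tile 1: (2,2)->(0,0) = 4
Sum: 3 + 3 + 0 + 1 + 2 + 1 + 2 + 4 = 16

Answer: 16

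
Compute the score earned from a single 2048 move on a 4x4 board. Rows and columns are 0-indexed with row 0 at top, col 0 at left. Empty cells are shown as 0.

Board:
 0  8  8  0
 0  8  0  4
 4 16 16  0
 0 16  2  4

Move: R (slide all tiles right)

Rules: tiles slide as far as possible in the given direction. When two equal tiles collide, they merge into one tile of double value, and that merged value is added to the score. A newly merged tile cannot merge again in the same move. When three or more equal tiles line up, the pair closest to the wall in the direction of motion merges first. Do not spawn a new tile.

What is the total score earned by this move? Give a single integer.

Slide right:
row 0: [0, 8, 8, 0] -> [0, 0, 0, 16]  score +16 (running 16)
row 1: [0, 8, 0, 4] -> [0, 0, 8, 4]  score +0 (running 16)
row 2: [4, 16, 16, 0] -> [0, 0, 4, 32]  score +32 (running 48)
row 3: [0, 16, 2, 4] -> [0, 16, 2, 4]  score +0 (running 48)
Board after move:
 0  0  0 16
 0  0  8  4
 0  0  4 32
 0 16  2  4

Answer: 48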